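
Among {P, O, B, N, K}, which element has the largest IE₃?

O

The third ionization energy removes an electron from the +2 ion. For each element: P²⁺ still has 3 valence electrons; O²⁺ still has 4 valence electrons; B²⁺ still has 1 valence electron; N²⁺ still has 3 valence electrons; K²⁺ is already 1 electron into the core.
Usually core removal costs more than valence removal, but here the competition is close: a tightly held n=2 valence electron can cost more to remove than an n=3 core electron, so the actual values have to decide it.
Valence configurations: P²⁺ [Ne]3s²3p¹, O²⁺ [He]2s²2p², B²⁺ [He]2s¹, N²⁺ [He]2s²2p¹.
Approximate IE_3 values (kJ/mol): P 2914, O 5300, B 3660, N 4578, K 4420.
Putting it together, IE_3: P < B < K < N < O.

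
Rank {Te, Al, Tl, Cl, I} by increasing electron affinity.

Al is in period 3, group 13; Cl is in period 3, group 17; Te is in period 5, group 16; I is in period 5, group 17; Tl is in period 6, group 13.
Atoms with high Z_eff and room in the valence shell (especially the halogens) have the most exothermic electron affinities.
These span different periods and groups, so the two trends combine.
Al > Tl: they share group 13; the group trend gives Al the larger value.
Te > Al: the two effects oppose for this pair; the across-period effect wins (190 vs 42 kJ/mol).
I > Te: both are in period 5; the period trend gives I the larger value.
Cl > I: Cl sits above I in group 17, so the down-group effect alone puts Cl higher.
Tabulated electron affinity (kJ/mol): Al 42, Cl 349, Te 190, I 295, Tl 19.
So from lowest to highest: Tl < Al < Te < I < Cl.

Tl < Al < Te < I < Cl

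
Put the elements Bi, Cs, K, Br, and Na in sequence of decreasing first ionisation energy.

Na is in period 3, group 1; K is in period 4, group 1; Br is in period 4, group 17; Cs is in period 6, group 1; Bi is in period 6, group 15.
Across a period the outer electron is held more tightly (higher IE₁); down a group it sits in a higher shell, more shielded, and comes off more easily.
These span different periods and groups, so the two trends combine.
K > Cs: they share group 1; the group trend gives K the larger value.
Na > K: they share group 1; the group trend gives Na the larger value.
Bi > Na: the two effects oppose for this pair; the across-period effect wins (703 vs 496 kJ/mol).
Br > Bi: both effects reinforce here, so Br is clearly the higher of the two.
Approximate values (kJ/mol): Na 496, K 419, Br 1140, Cs 376, Bi 703.
So from highest to lowest: Br > Bi > Na > K > Cs.

Br > Bi > Na > K > Cs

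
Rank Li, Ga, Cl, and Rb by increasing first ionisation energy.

Rb < Li < Ga < Cl

Li is in period 2, group 1; Cl is in period 3, group 17; Ga is in period 4, group 13; Rb is in period 5, group 1.
IE₁ increases left→right with effective nuclear charge and decreases top→bottom as the valence shell moves farther out.
These span different periods and groups, so the two trends combine.
Li > Rb: they share group 1; the group trend gives Li the larger value.
Ga > Li: period and group pull opposite ways; the across-period shift dominates (579 vs 520 kJ/mol).
Cl > Ga: relative to Ga, both the across-period and down-group shifts push Cl's first ionization energy up.
Tabulated first ionization energy (kJ/mol): Li 520, Cl 1251, Ga 579, Rb 403.
So from lowest to highest: Rb < Li < Ga < Cl.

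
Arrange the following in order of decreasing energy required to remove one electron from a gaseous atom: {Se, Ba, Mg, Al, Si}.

Se, Si, Mg, Al, Ba

First ionization energy rises across a period (greater Z_eff holds electrons more tightly) and falls down a group (valence electrons are farther from the nucleus).
These span different periods and groups, so the two trends combine.
Al > Ba: both effects reinforce here, so Al is clearly the higher of the two.
Mg > Al: this pair runs against the simple trend — see the exception note.
Si > Mg: both are in period 3; the period trend gives Si the larger value.
Se > Si: the two effects oppose for this pair; the across-period effect wins (941 vs 786 kJ/mol).
Note the exception: Mg has a higher first ionization energy than Al, contrary to the simple trend — Al's single 3p electron is easier to remove than one from Mg's filled 3s².
For reference (kJ/mol): Mg 738, Al 578, Si 786, Se 941, Ba 503.
So from highest to lowest: Se > Si > Mg > Al > Ba.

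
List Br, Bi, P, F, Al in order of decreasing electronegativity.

F, Br, P, Bi, Al

EN rises left→right (higher Z_eff, smaller atoms) and falls top→bottom (larger, more shielded atoms).
Neither a single period nor a single group — weigh both effects.
Bi > Al: the two effects oppose for this pair; the across-period effect wins (2.02 vs 1.61).
P > Bi: they share group 15; the group trend gives P the larger value.
Br > P: period and group pull opposite ways; the across-period shift dominates (2.96 vs 2.19).
F > Br: they share group 17; the group trend gives F the larger value.
For reference (Pauling): F 3.98, Al 1.61, P 2.19, Br 2.96, Bi 2.02.
So from highest to lowest: F > Br > P > Bi > Al.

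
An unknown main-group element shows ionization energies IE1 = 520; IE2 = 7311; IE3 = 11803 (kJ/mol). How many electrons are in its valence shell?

1

Look for the largest jump between consecutive ionization energies: IE2/IE1 ≈ 14.1, far larger than any earlier ratio.
That jump marks the point where a core electron is being removed. So the atom has 1 valence electron.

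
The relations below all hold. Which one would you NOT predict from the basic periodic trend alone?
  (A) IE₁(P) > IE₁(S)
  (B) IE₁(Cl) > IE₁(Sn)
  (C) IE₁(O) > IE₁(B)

(A)

The general trend: first ionisation energy increases across a period and decreases down a group.
(A) P (period 3, group 15) vs S (period 3, group 16): the stated order contradicts the simple trend.
(B) Cl (period 3, group 17) vs Sn (period 5, group 14): the stated order agrees with the simple trend.
(C) O (period 2, group 16) vs B (period 2, group 13): the stated order agrees with the simple trend.
The exception is (A): S (3p⁴) ionizes more easily than half-filled P (3p³) because the paired 3p electron in S is pushed out by e⁻–e⁻ repulsion.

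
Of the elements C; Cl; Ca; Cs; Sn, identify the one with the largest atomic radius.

C is in period 2, group 14; Cl is in period 3, group 17; Ca is in period 4, group 2; Sn is in period 5, group 14; Cs is in period 6, group 1.
Radius decreases left→right (rising Z_eff, same n) and increases top→bottom (higher n).
Here both period and group differ, so the two effects have to be weighed against each other.
Cl > C: the two effects oppose for this pair; the down-group effect wins (99 vs 75 pm).
Sn > Cl: relative to Cl, both the across-period and down-group shifts push Sn's atomic radius up.
Ca > Sn: the two effects oppose for this pair; the across-period effect wins (171 vs 140 pm).
Cs > Ca: both effects reinforce here, so Cs is clearly the larger of the two.
For reference (pm): C 75, Cl 99, Ca 171, Sn 140, Cs 232.
The largest atomic radius among these belongs to Cs.

Cs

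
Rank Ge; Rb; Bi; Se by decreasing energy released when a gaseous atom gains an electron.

Se, Ge, Bi, Rb

Adding an electron releases more energy for atoms nearer the top right (short of the noble gases).
Neither a single period nor a single group — weigh both effects.
Bi > Rb: period and group pull opposite ways; the across-period shift dominates (91 vs 47 kJ/mol).
Ge > Bi: the two effects oppose for this pair; the down-group effect wins (119 vs 91 kJ/mol).
Se > Ge: Se lies to the right of Ge in period 4, so the across-period effect alone puts Se higher.
Tabulated electron affinity (kJ/mol): Ge 119, Se 195, Rb 47, Bi 91.
So from highest to lowest: Se > Ge > Bi > Rb.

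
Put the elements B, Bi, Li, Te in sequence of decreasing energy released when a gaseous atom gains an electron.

Adding an electron releases more energy for atoms nearer the top right (short of the noble gases).
Here both period and group differ, so the two effects have to be weighed against each other.
Li > B: this pair runs against the simple trend — see the exception note.
Bi > Li: the two effects oppose for this pair; the across-period effect wins (91 vs 60 kJ/mol).
Te > Bi: relative to Bi, both the across-period and down-group shifts push Te's electron affinity up.
Note the exception: Li has a higher electron affinity than B, contrary to the simple trend — B's ns²np¹ configuration gives only a small electron affinity — the sparsely filled np subshell binds an added electron weakly.
Approximate values (kJ/mol): Li 60, B 27, Te 190, Bi 91.
So from highest to lowest: Te > Bi > Li > B.

Te, Bi, Li, B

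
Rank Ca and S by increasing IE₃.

S, Ca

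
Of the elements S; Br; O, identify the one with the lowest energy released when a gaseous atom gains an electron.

O

Electron affinity generally becomes more exothermic across a period toward the halogens and less exothermic down a group.
These span different periods and groups, so the two trends combine.
S > O: this pair runs against the simple trend — see the exception note.
Br > S: period and group pull opposite ways; the across-period shift dominates (325 vs 200 kJ/mol).
Note the exception: S has a higher electron affinity than O, contrary to the simple trend — the compact 2p subshell of O repels the added electron more than S's larger 3p does.
Approximate values (kJ/mol): O 141, S 200, Br 325.
The lowest energy released when a gaseous atom gains an electron among these belongs to O.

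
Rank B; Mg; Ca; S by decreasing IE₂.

The second ionization energy removes an electron from the +1 ion. For each element: B⁺ still has 2 valence electrons; Mg⁺ still has 1 valence electron; Ca⁺ still has 1 valence electron; S⁺ still has 5 valence electrons.
All are still removing valence electrons, so compare the +1 ions as you would atoms: IE_2 generally rises across a period (higher Z_eff) and falls down a group (larger shell), subject to the usual subshell exceptions.
Valence configurations: B⁺ [He]2s², Mg⁺ [Ne]3s¹, Ca⁺ [Ar]4s¹, S⁺ [Ne]3s²3p³.
Tabulated IE_2 (kJ/mol): B 2427, Mg 1451, Ca 1145, S 2252.
So the second ionization energies run Ca < Mg < S < B.

B > S > Mg > Ca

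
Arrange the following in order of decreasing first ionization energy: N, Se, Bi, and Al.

N, Se, Bi, Al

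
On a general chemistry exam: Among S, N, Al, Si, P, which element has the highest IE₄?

IE_4 is the cost of taking one more electron from the +3 cation: S³⁺ still has 3 valence electrons; N³⁺ still has 2 valence electrons; Al³⁺ is the bare [Ne] core; Si³⁺ still has 1 valence electron; P³⁺ still has 2 valence electrons.
Breaking into a closed-shell core is much more expensive than removing a leftover valence electron — Al has the largest IE_4 here.
Valence configurations: S³⁺ [Ne]3s²3p¹, N³⁺ [He]2s², Si³⁺ [Ne]3s¹, P³⁺ [Ne]3s².
S³⁺ loses a lone 3p electron whereas P³⁺ must break into a filled 3s² pair, so IE_4(P) > IE_4(S) even though S has the higher nuclear charge.
Tabulated IE_4 (kJ/mol): S 4556, N 7475, Al 11577, Si 4356, P 4964.
Hence IE_4: Si < S < P < N < Al.

Al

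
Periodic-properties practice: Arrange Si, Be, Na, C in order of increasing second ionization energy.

Si < Be < C < Na

IE_2 is the cost of taking one more electron from the +1 cation: Si⁺ still has 3 valence electrons; Be⁺ still has 1 valence electron; Na⁺ is the bare [Ne] core; C⁺ still has 3 valence electrons.
Pulling an electron out of a noble-gas core costs far more than removing a remaining valence electron, so Na sits at the high end of IE_2.
Valence configurations: Si⁺ [Ne]3s²3p¹, Be⁺ [He]2s¹, C⁺ [He]2s²2p¹.
Approximate IE_2 values (kJ/mol): Si 1577, Be 1757, Na 4562, C 2353.
Overall IE_2 order: Si < Be < C < Na.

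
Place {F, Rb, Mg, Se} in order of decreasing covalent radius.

Rb > Mg > Se > F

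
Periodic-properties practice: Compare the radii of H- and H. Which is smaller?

H

Forming H- adds 1 electron to H. More electron–electron repulsion in the same shell, with unchanged nuclear charge, lets the cloud expand.
An anion is larger than its parent atom: H- > H.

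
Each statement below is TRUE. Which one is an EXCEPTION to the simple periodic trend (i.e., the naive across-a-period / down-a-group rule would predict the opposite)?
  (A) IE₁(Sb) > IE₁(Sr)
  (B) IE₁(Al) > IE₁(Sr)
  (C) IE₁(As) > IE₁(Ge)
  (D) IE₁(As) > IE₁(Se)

The general trend: first ionisation energy increases across a period and decreases down a group.
(A) Sb (period 5, group 15) vs Sr (period 5, group 2): the stated order agrees with the simple trend.
(B) Al (period 3, group 13) vs Sr (period 5, group 2): the stated order agrees with the simple trend.
(C) As (period 4, group 15) vs Ge (period 4, group 14): the stated order agrees with the simple trend.
(D) As (period 4, group 15) vs Se (period 4, group 16): the stated order contradicts the simple trend.
The exception is (D): Se (4p⁴) ionizes more easily than half-filled As (4p³).

(D)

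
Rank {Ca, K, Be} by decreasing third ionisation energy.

Consider each +2 ion: Ca²⁺ is the bare [Ar] core; K²⁺ is already 1 electron into the core; Be²⁺ is the bare [He] core.
All of these are removing an electron from a noble-gas core or deeper; the smaller core (lower principal quantum number) is held far more tightly, and within a period the higher nuclear charge binds the same core more tightly.
Tabulated IE_3 (kJ/mol): Ca 4912, K 4420, Be 14849.
Hence IE_3: K < Ca < Be.

Be, Ca, K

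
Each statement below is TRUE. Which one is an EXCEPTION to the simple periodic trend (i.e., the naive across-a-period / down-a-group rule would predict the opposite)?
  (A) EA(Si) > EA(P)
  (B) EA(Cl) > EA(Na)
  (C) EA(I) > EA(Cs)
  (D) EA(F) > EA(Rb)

(A)

The general trend: electron affinity increases across a period and decreases down a group.
(A) Si (period 3, group 14) vs P (period 3, group 15): the stated order contradicts the simple trend.
(B) Cl (period 3, group 17) vs Na (period 3, group 1): the stated order agrees with the simple trend.
(C) I (period 5, group 17) vs Cs (period 6, group 1): the stated order agrees with the simple trend.
(D) F (period 2, group 17) vs Rb (period 5, group 1): the stated order agrees with the simple trend.
The exception is (A): adding an electron to P's half-filled 3p³ is unfavourable, so Si (3p²) has the more exothermic EA.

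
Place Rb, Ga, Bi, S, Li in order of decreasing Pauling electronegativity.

Li is in period 2, group 1; S is in period 3, group 16; Ga is in period 4, group 13; Rb is in period 5, group 1; Bi is in period 6, group 15.
Smaller atoms with higher effective nuclear charge are more electronegative.
Neither a single period nor a single group — weigh both effects.
Li > Rb: Li sits above Rb in group 1, so the down-group effect alone puts Li higher.
Ga > Li: the two effects oppose for this pair; the across-period effect wins (1.81 vs 0.98).
Bi > Ga: period and group pull opposite ways; the across-period shift dominates (2.02 vs 1.81).
S > Bi: relative to Bi, both the across-period and down-group shifts push S's electronegativity up.
Tabulated electronegativity (Pauling): Li 0.98, S 2.58, Ga 1.81, Rb 0.82, Bi 2.02.
So from highest to lowest: S > Bi > Ga > Li > Rb.

S > Bi > Ga > Li > Rb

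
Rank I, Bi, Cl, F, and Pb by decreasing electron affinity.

Cl > F > I > Bi > Pb

F is in period 2, group 17; Cl is in period 3, group 17; I is in period 5, group 17; Pb is in period 6, group 14; Bi is in period 6, group 15.
Adding an electron releases more energy for atoms nearer the top right (short of the noble gases).
These span different periods and groups, so the two trends combine.
Bi > Pb: both are in period 6; the period trend gives Bi the larger value.
I > Bi: relative to Bi, both the across-period and down-group shifts push I's electron affinity up.
F > I: F sits above I in group 17, so the down-group effect alone puts F higher.
Cl > F: this pair runs against the simple trend — see the exception note.
Note the exception: Cl has a higher electron affinity than F, contrary to the simple trend — F's small 2p subshell makes the incoming electron feel strong e⁻–e⁻ repulsion, so Cl actually releases more energy on gaining an electron.
Tabulated electron affinity (kJ/mol): F 328, Cl 349, I 295, Pb 35, Bi 91.
So from highest to lowest: Cl > F > I > Bi > Pb.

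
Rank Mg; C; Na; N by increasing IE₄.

IE_4 is the cost of taking one more electron from the +3 cation: Mg³⁺ is already 1 electron into the core; C³⁺ still has 1 valence electron; Na³⁺ is already 2 electrons into the core; N³⁺ still has 2 valence electrons.
Pulling an electron out of a noble-gas core costs far more than removing a remaining valence electron, so Na and Mg sit at the high end of IE_4.
Valence configurations: C³⁺ [He]2s¹, N³⁺ [He]2s².
Approximate IE_4 values (kJ/mol): Mg 10543, C 6223, Na 9543, N 7475.
Putting it together, IE_4: C < N < Na < Mg.

C, N, Na, Mg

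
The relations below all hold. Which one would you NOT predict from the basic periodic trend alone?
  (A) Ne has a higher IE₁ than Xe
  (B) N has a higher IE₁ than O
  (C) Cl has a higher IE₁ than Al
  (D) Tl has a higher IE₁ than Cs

(B)

The general trend: IE₁ increases across a period and decreases down a group.
(A) Ne (period 2, group 18) vs Xe (period 5, group 18): the stated order agrees with the simple trend.
(B) N (period 2, group 15) vs O (period 2, group 16): the stated order contradicts the simple trend.
(C) Cl (period 3, group 17) vs Al (period 3, group 13): the stated order agrees with the simple trend.
(D) Tl (period 6, group 13) vs Cs (period 6, group 1): the stated order agrees with the simple trend.
The exception is (B): pairing an electron in O's 2p⁴ costs repulsion energy, so O ionizes more easily than half-filled N (2p³).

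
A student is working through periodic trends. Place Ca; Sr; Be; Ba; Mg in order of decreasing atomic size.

Be is in period 2, group 2; Mg is in period 3, group 2; Ca is in period 4, group 2; Sr is in period 5, group 2; Ba is in period 6, group 2.
Across a period the added protons contract the valence shell; down a group each new principal shell makes the atom larger.
All are in group 2, so atomic radius increases down the group.
So from largest to smallest: Ba > Sr > Ca > Mg > Be.

Ba, Sr, Ca, Mg, Be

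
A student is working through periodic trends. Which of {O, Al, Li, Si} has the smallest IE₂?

Si

Consider each +1 ion: O⁺ still has 5 valence electrons; Al⁺ still has 2 valence electrons; Li⁺ is the bare [He] core; Si⁺ still has 3 valence electrons.
Pulling an electron out of a noble-gas core costs far more than removing a remaining valence electron, so Li sits at the high end of IE_2.
Valence configurations: O⁺ [He]2s²2p³, Al⁺ [Ne]3s², Si⁺ [Ne]3s²3p¹.
Si⁺ loses a lone 3p electron whereas Al⁺ must break into a filled 3s² pair, so IE_2(Al) > IE_2(Si) even though Si has the higher nuclear charge.
The numbers (kJ/mol): O 3388, Al 1817, Li 7298, Si 1577.
So the second ionization energies run Si < Al < O < Li.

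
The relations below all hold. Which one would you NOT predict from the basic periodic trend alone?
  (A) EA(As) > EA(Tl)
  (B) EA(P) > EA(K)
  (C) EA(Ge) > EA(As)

(C)

The general trend: electron affinity increases across a period and decreases down a group.
(A) As (period 4, group 15) vs Tl (period 6, group 13): the stated order agrees with the simple trend.
(B) P (period 3, group 15) vs K (period 4, group 1): the stated order agrees with the simple trend.
(C) Ge (period 4, group 14) vs As (period 4, group 15): the stated order contradicts the simple trend.
The exception is (C): adding an electron to As's half-filled 4p³ is unfavourable, so Ge (4p²) has the more exothermic EA.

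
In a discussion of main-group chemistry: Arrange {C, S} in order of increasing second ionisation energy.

After 1 electron has been removed, what remains? C⁺ still has 3 valence electrons; S⁺ still has 5 valence electrons.
All are still removing valence electrons, so compare the +1 ions as you would atoms: IE_2 generally rises across a period (higher Z_eff) and falls down a group (larger shell), subject to the usual subshell exceptions.
Valence configurations: C⁺ [He]2s²2p¹, S⁺ [Ne]3s²3p³.
Tabulated IE_2 (kJ/mol): C 2353, S 2252.
Overall IE_2 order: S < C.

S < C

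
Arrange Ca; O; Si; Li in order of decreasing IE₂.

Li > O > Si > Ca

After 1 electron has been removed, what remains? Ca⁺ still has 1 valence electron; O⁺ still has 5 valence electrons; Si⁺ still has 3 valence electrons; Li⁺ is the bare [He] core.
Breaking into a closed-shell core is much more expensive than removing a leftover valence electron — Li has the largest IE_2 here.
Valence configurations: Ca⁺ [Ar]4s¹, O⁺ [He]2s²2p³, Si⁺ [Ne]3s²3p¹.
The numbers (kJ/mol): Ca 1145, O 3388, Si 1577, Li 7298.
Putting it together, IE_2: Ca < Si < O < Li.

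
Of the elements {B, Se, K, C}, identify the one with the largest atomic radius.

Moving right in a period, electrons are added to the same shell under a stronger nuclear pull, so atoms get smaller; moving down, a new shell is opened and atoms get larger.
These span different periods and groups, so the two trends combine.
B > C: B lies to the left of C in period 2, so the across-period effect alone puts B larger.
Se > B: period and group pull opposite ways; the down-group shift dominates (116 vs 85 pm).
K > Se: both are in period 4; the period trend gives K the larger value.
Approximate values (pm): B 85, C 75, K 196, Se 116.
The largest atomic radius among these belongs to K.

K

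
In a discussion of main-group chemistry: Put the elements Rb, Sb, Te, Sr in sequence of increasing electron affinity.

Sr < Rb < Sb < Te

Rb is in period 5, group 1; Sr is in period 5, group 2; Sb is in period 5, group 15; Te is in period 5, group 16.
EA tends to increase across a period and decrease down a group, though the pattern is less regular than for IE or radius.
All lie in period 5; the across-period trend (electron affinity increases left to right) applies, with the exception below.
Note the exception: Rb has a higher electron affinity than Sr, contrary to the simple trend — adding an electron to Sr (ns²) has to open a new, higher-energy np subshell, which is unfavourable.
Approximate values (kJ/mol): Rb 47, Sr 5, Sb 103, Te 190.
So from lowest to highest: Sr < Rb < Sb < Te.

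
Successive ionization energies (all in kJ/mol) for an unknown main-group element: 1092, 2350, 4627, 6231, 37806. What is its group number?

Look for the largest jump between consecutive ionization energies: IE5/IE4 ≈ 6.1, far larger than any earlier ratio.
That jump marks the point where a core electron is being removed. So the atom has 4 valence electrons.
A main-group element with 4 valence electrons is in group 14.

Group 14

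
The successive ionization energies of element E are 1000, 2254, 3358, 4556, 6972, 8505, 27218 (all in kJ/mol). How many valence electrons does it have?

6

Look for the largest jump between consecutive ionization energies: IE7/IE6 ≈ 3.2, far larger than any earlier ratio.
That jump marks the point where a core electron is being removed. So the atom has 6 valence electrons.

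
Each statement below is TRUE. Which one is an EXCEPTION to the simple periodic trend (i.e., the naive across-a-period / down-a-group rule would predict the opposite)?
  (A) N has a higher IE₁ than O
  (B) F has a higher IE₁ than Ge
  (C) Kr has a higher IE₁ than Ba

(A)

The general trend: IE₁ increases across a period and decreases down a group.
(A) N (period 2, group 15) vs O (period 2, group 16): the stated order contradicts the simple trend.
(B) F (period 2, group 17) vs Ge (period 4, group 14): the stated order agrees with the simple trend.
(C) Kr (period 4, group 18) vs Ba (period 6, group 2): the stated order agrees with the simple trend.
The exception is (A): pairing an electron in O's 2p⁴ costs repulsion energy, so O ionizes more easily than half-filled N (2p³).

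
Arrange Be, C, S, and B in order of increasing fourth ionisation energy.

S < C < Be < B

IE_4 is the cost of taking one more electron from the +3 cation: Be³⁺ is already 1 electron into the core; C³⁺ still has 1 valence electron; S³⁺ still has 3 valence electrons; B³⁺ is the bare [He] core.
Pulling an electron out of a noble-gas core costs far more than removing a remaining valence electron, so Be and B sit at the high end of IE_4.
Valence configurations: C³⁺ [He]2s¹, S³⁺ [Ne]3s²3p¹.
The numbers (kJ/mol): Be 21007, C 6223, S 4556, B 25026.
Putting it together, IE_4: S < C < Be < B.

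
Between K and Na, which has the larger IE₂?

After 1 electron has been removed, what remains? K⁺ is the bare [Ar] core; Na⁺ is the bare [Ne] core.
All of these are removing an electron from a noble-gas core or deeper; the smaller core (lower principal quantum number) is held far more tightly, and within a period the higher nuclear charge binds the same core more tightly.
Tabulated IE_2 (kJ/mol): K 3052, Na 4562.
Overall IE_2 order: K < Na.

Na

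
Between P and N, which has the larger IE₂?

N

Consider each +1 ion: P⁺ still has 4 valence electrons; N⁺ still has 4 valence electrons.
All are still removing valence electrons, so compare the +1 ions as you would atoms: IE_2 generally rises across a period (higher Z_eff) and falls down a group (larger shell), subject to the usual subshell exceptions.
Valence configurations: P⁺ [Ne]3s²3p², N⁺ [He]2s²2p².
The numbers (kJ/mol): P 1907, N 2856.
So the second ionization energies run P < N.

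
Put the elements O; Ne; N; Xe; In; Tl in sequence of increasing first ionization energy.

In < Tl < Xe < O < N < Ne

N is in period 2, group 15; O is in period 2, group 16; Ne is in period 2, group 18; In is in period 5, group 13; Xe is in period 5, group 18; Tl is in period 6, group 13.
First ionization energy rises across a period (greater Z_eff holds electrons more tightly) and falls down a group (valence electrons are farther from the nucleus).
Neither a single period nor a single group — weigh both effects.
Tl > In: this pair runs against the simple trend — see the exception note.
Xe > Tl: relative to Tl, both the across-period and down-group shifts push Xe's first ionization energy up.
O > Xe: the two effects oppose for this pair; the down-group effect wins (1314 vs 1170 kJ/mol).
N > O: this pair runs against the simple trend — see the exception note.
Ne > N: both are in period 2; the period trend gives Ne the larger value.
Note the exception: Tl has a higher first ionization energy than In, contrary to the simple trend — relativistic 6s stabilisation and poor 4f/5d shielding distort the trend for the heavy p-block elements.
Note the exception: N has a higher first ionization energy than O, contrary to the simple trend — pairing an electron in O's 2p⁴ costs repulsion energy, so O ionizes more easily than half-filled N (2p³).
Approximate values (kJ/mol): N 1402, O 1314, Ne 2081, In 558, Xe 1170, Tl 589.
So from lowest to highest: In < Tl < Xe < O < N < Ne.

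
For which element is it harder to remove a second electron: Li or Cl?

The second ionization energy removes an electron from the +1 ion. For each element: Li⁺ is the bare [He] core; Cl⁺ still has 6 valence electrons.
Pulling an electron out of a noble-gas core costs far more than removing a remaining valence electron, so Li sits at the high end of IE_2.
The numbers (kJ/mol): Li 7298, Cl 2298.
Putting it together, IE_2: Cl < Li.

Li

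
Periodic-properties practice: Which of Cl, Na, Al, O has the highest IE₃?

After 2 electrons have been removed, what remains? Cl²⁺ still has 5 valence electrons; Na²⁺ is already 1 electron into the core; Al²⁺ still has 1 valence electron; O²⁺ still has 4 valence electrons.
Breaking into a closed-shell core is much more expensive than removing a leftover valence electron — Na has the largest IE_3 here.
Valence configurations: Cl²⁺ [Ne]3s²3p³, Al²⁺ [Ne]3s¹, O²⁺ [He]2s²2p².
The numbers (kJ/mol): Cl 3822, Na 6910, Al 2745, O 5300.
So the third ionization energies run Al < Cl < O < Na.

Na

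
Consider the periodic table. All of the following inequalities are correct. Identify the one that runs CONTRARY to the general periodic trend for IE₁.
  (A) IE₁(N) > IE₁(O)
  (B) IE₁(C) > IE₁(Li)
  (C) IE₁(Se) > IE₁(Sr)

The general trend: IE₁ increases across a period and decreases down a group.
(A) N (period 2, group 15) vs O (period 2, group 16): the stated order contradicts the simple trend.
(B) C (period 2, group 14) vs Li (period 2, group 1): the stated order agrees with the simple trend.
(C) Se (period 4, group 16) vs Sr (period 5, group 2): the stated order agrees with the simple trend.
The exception is (A): pairing an electron in O's 2p⁴ costs repulsion energy, so O ionizes more easily than half-filled N (2p³).

(A)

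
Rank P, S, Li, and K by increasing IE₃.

P, S, K, Li

After 2 electrons have been removed, what remains? P²⁺ still has 3 valence electrons; S²⁺ still has 4 valence electrons; Li²⁺ is already 1 electron into the core; K²⁺ is already 1 electron into the core.
Breaking into a closed-shell core is much more expensive than removing a leftover valence electron — K and Li have the largest IE_3 here.
Valence configurations: P²⁺ [Ne]3s²3p¹, S²⁺ [Ne]3s²3p².
The numbers (kJ/mol): P 2914, S 3357, Li 11815, K 4420.
Hence IE_3: P < S < K < Li.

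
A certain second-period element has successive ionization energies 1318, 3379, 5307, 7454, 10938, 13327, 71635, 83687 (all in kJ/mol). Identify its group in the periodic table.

Group 16

Look for the largest jump between consecutive ionization energies: IE7/IE6 ≈ 5.4, far larger than any earlier ratio.
That jump marks the point where a core electron is being removed. So the atom has 6 valence electrons.
A main-group element with 6 valence electrons is in group 16.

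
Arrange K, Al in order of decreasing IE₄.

Al > K

Consider each +3 ion: K³⁺ is already 2 electrons into the core; Al³⁺ is the bare [Ne] core.
All of these are removing an electron from a noble-gas core or deeper; the smaller core (lower principal quantum number) is held far more tightly, and within a period the higher nuclear charge binds the same core more tightly.
Approximate IE_4 values (kJ/mol): K 5877, Al 11577.
Overall IE_4 order: K < Al.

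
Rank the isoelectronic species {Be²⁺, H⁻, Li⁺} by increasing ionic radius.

All of these have 2 electrons, so size is governed by nuclear charge alone: the more protons, the stronger the pull on the same electron cloud, and the smaller the ion.
Nuclear charges: Be²⁺ (Z=4), Li⁺ (Z=3), H⁻ (Z=1).
Smallest to largest: Be²⁺ < Li⁺ < H⁻.

Be²⁺, Li⁺, H⁻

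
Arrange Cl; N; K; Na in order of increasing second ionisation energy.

Consider each +1 ion: Cl⁺ still has 6 valence electrons; N⁺ still has 4 valence electrons; K⁺ is the bare [Ar] core; Na⁺ is the bare [Ne] core.
Breaking into a closed-shell core is much more expensive than removing a leftover valence electron — K and Na have the largest IE_2 here.
Valence configurations: Cl⁺ [Ne]3s²3p⁴, N⁺ [He]2s²2p².
Tabulated IE_2 (kJ/mol): Cl 2298, N 2856, K 3052, Na 4562.
Hence IE_2: Cl < N < K < Na.

Cl, N, K, Na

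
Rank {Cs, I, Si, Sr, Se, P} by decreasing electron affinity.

I > Se > Si > P > Cs > Sr

Si is in period 3, group 14; P is in period 3, group 15; Se is in period 4, group 16; Sr is in period 5, group 2; I is in period 5, group 17; Cs is in period 6, group 1.
Electron affinity generally becomes more exothermic across a period toward the halogens and less exothermic down a group.
These span different periods and groups, so the two trends combine.
Cs > Sr: this pair runs against the simple trend — see the exception note.
P > Cs: relative to Cs, both the across-period and down-group shifts push P's electron affinity up.
Si > P: this pair runs against the simple trend — see the exception note.
Se > Si: period and group pull opposite ways; the across-period shift dominates (195 vs 134 kJ/mol).
I > Se: the two effects oppose for this pair; the across-period effect wins (295 vs 195 kJ/mol).
Note the exception: Cs has a higher electron affinity than Sr, contrary to the simple trend — adding an electron to Sr (ns²) has to open a new, higher-energy np subshell, which is unfavourable.
Note the exception: Si has a higher electron affinity than P, contrary to the simple trend — adding an electron to P's half-filled 3p³ is unfavourable, so Si (3p²) has the more exothermic EA.
Approximate values (kJ/mol): Si 134, P 72, Se 195, Sr 5, I 295, Cs 46.
So from highest to lowest: I > Se > Si > P > Cs > Sr.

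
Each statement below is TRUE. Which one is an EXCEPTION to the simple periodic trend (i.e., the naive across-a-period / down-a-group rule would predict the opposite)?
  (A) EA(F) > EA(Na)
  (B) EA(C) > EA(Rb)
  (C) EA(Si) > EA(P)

(C)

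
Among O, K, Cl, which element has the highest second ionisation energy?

Consider each +1 ion: O⁺ still has 5 valence electrons; K⁺ is the bare [Ar] core; Cl⁺ still has 6 valence electrons.
Usually core removal costs more than valence removal, but here the competition is close: a tightly held n=2 valence electron can cost more to remove than an n=3 core electron, so the actual values have to decide it.
Valence configurations: O⁺ [He]2s²2p³, Cl⁺ [Ne]3s²3p⁴.
Tabulated IE_2 (kJ/mol): O 3388, K 3052, Cl 2298.
Overall IE_2 order: Cl < K < O.

O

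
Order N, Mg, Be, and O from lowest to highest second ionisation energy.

IE_2 is the cost of taking one more electron from the +1 cation: N⁺ still has 4 valence electrons; Mg⁺ still has 1 valence electron; Be⁺ still has 1 valence electron; O⁺ still has 5 valence electrons.
All are still removing valence electrons, so compare the +1 ions as you would atoms: IE_2 generally rises across a period (higher Z_eff) and falls down a group (larger shell), subject to the usual subshell exceptions.
Valence configurations: N⁺ [He]2s²2p², Mg⁺ [Ne]3s¹, Be⁺ [He]2s¹, O⁺ [He]2s²2p³.
Approximate IE_2 values (kJ/mol): N 2856, Mg 1451, Be 1757, O 3388.
Putting it together, IE_2: Mg < Be < N < O.

Mg < Be < N < O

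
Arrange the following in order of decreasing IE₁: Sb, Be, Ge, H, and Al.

H is in period 1, group 1; Be is in period 2, group 2; Al is in period 3, group 13; Ge is in period 4, group 14; Sb is in period 5, group 15.
First ionization energy rises across a period (greater Z_eff holds electrons more tightly) and falls down a group (valence electrons are farther from the nucleus).
These sit on a diagonal, where the across-period and down-group effects partly cancel.
Ge > Al: period and group pull opposite ways; the across-period shift dominates (762 vs 578 kJ/mol).
Sb > Ge: the two effects oppose for this pair; the across-period effect wins (831 vs 762 kJ/mol).
Be > Sb: the two effects oppose for this pair; the down-group effect wins (900 vs 831 kJ/mol).
H > Be: the two effects oppose for this pair; the down-group effect wins (1312 vs 900 kJ/mol).
Approximate values (kJ/mol): H 1312, Be 900, Al 578, Ge 762, Sb 831.
So from highest to lowest: H > Be > Sb > Ge > Al.

H > Be > Sb > Ge > Al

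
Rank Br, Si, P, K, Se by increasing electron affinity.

EA tends to increase across a period and decrease down a group, though the pattern is less regular than for IE or radius.
Neither a single period nor a single group — weigh both effects.
P > K: both effects reinforce here, so P is clearly the higher of the two.
Si > P: this pair runs against the simple trend — see the exception note.
Se > Si: the two effects oppose for this pair; the across-period effect wins (195 vs 134 kJ/mol).
Br > Se: both are in period 4; the period trend gives Br the larger value.
Note the exception: Si has a higher electron affinity than P, contrary to the simple trend — adding an electron to P's half-filled 3p³ is unfavourable, so Si (3p²) has the more exothermic EA.
For reference (kJ/mol): Si 134, P 72, K 48, Se 195, Br 325.
So from lowest to highest: K < P < Si < Se < Br.

K, P, Si, Se, Br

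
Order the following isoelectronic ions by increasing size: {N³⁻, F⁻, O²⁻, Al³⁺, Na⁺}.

All of these have 10 electrons, so size is governed by nuclear charge alone: the more protons, the stronger the pull on the same electron cloud, and the smaller the ion.
Nuclear charges: Al³⁺ (Z=13), Na⁺ (Z=11), F⁻ (Z=9), O²⁻ (Z=8), N³⁻ (Z=7).
Smallest to largest: Al³⁺ < Na⁺ < F⁻ < O²⁻ < N³⁻.

Al³⁺ < Na⁺ < F⁻ < O²⁻ < N³⁻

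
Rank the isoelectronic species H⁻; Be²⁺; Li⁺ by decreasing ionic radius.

All of these have 2 electrons, so size is governed by nuclear charge alone: the more protons, the stronger the pull on the same electron cloud, and the smaller the ion.
Nuclear charges: Be²⁺ (Z=4), Li⁺ (Z=3), H⁻ (Z=1).
Largest to smallest: H⁻ > Li⁺ > Be²⁺.

H⁻ > Li⁺ > Be²⁺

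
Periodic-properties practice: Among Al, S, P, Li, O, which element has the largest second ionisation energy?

Li

IE_2 is the cost of taking one more electron from the +1 cation: Al⁺ still has 2 valence electrons; S⁺ still has 5 valence electrons; P⁺ still has 4 valence electrons; Li⁺ is the bare [He] core; O⁺ still has 5 valence electrons.
Core electrons are held far more tightly than valence electrons, so Li tops the IE_2 order.
Valence configurations: Al⁺ [Ne]3s², S⁺ [Ne]3s²3p³, P⁺ [Ne]3s²3p², O⁺ [He]2s²2p³.
Tabulated IE_2 (kJ/mol): Al 1817, S 2252, P 1907, Li 7298, O 3388.
Hence IE_2: Al < P < S < O < Li.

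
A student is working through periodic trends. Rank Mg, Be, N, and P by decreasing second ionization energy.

N, P, Be, Mg

Consider each +1 ion: Mg⁺ still has 1 valence electron; Be⁺ still has 1 valence electron; N⁺ still has 4 valence electrons; P⁺ still has 4 valence electrons.
All are still removing valence electrons, so compare the +1 ions as you would atoms: IE_2 generally rises across a period (higher Z_eff) and falls down a group (larger shell), subject to the usual subshell exceptions.
Valence configurations: Mg⁺ [Ne]3s¹, Be⁺ [He]2s¹, N⁺ [He]2s²2p², P⁺ [Ne]3s²3p².
Tabulated IE_2 (kJ/mol): Mg 1451, Be 1757, N 2856, P 1907.
So the second ionization energies run Mg < Be < P < N.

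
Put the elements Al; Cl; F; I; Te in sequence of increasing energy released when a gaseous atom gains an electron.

Al, Te, I, F, Cl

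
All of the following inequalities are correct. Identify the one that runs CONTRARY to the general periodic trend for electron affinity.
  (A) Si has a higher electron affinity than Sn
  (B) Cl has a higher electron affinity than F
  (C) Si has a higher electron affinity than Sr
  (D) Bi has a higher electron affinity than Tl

(B)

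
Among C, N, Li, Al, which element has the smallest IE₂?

Al

The second ionization energy removes an electron from the +1 ion. For each element: C⁺ still has 3 valence electrons; N⁺ still has 4 valence electrons; Li⁺ is the bare [He] core; Al⁺ still has 2 valence electrons.
Pulling an electron out of a noble-gas core costs far more than removing a remaining valence electron, so Li sits at the high end of IE_2.
Valence configurations: C⁺ [He]2s²2p¹, N⁺ [He]2s²2p², Al⁺ [Ne]3s².
Approximate IE_2 values (kJ/mol): C 2353, N 2856, Li 7298, Al 1817.
Putting it together, IE_2: Al < C < N < Li.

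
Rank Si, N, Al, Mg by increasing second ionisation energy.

The second ionization energy removes an electron from the +1 ion. For each element: Si⁺ still has 3 valence electrons; N⁺ still has 4 valence electrons; Al⁺ still has 2 valence electrons; Mg⁺ still has 1 valence electron.
All are still removing valence electrons, so compare the +1 ions as you would atoms: IE_2 generally rises across a period (higher Z_eff) and falls down a group (larger shell), subject to the usual subshell exceptions.
Valence configurations: Si⁺ [Ne]3s²3p¹, N⁺ [He]2s²2p², Al⁺ [Ne]3s², Mg⁺ [Ne]3s¹.
Si⁺ loses a lone 3p electron whereas Al⁺ must break into a filled 3s² pair, so IE_2(Al) > IE_2(Si) even though Si has the higher nuclear charge.
The numbers (kJ/mol): Si 1577, N 2856, Al 1817, Mg 1451.
So the second ionization energies run Mg < Si < Al < N.

Mg < Si < Al < N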